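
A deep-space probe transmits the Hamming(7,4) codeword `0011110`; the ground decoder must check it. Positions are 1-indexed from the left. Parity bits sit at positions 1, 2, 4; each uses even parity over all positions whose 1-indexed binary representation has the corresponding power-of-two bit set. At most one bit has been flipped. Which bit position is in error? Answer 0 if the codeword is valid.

4

s1: b1⊕b3⊕b5⊕b7 = 0⊕1⊕1⊕0 = 0
s2: b2⊕b3⊕b6⊕b7 = 0⊕1⊕1⊕0 = 0
s4: b4⊕b5⊕b6⊕b7 = 1⊕1⊕1⊕0 = 1
Syndrome (s4...s1) = 100 → position 4.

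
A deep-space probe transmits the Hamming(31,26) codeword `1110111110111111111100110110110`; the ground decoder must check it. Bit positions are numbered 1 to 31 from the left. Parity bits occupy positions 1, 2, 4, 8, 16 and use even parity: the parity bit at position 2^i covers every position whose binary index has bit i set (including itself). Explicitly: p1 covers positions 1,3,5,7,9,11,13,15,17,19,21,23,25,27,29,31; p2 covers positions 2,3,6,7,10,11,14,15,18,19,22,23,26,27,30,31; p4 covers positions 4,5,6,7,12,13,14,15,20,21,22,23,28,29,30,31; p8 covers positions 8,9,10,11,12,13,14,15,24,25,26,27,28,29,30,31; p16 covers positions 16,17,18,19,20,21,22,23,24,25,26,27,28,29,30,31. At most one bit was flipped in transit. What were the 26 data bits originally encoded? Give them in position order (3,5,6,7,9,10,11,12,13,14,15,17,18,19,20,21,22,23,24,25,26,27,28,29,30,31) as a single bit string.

11111011111111100010110110

s1: b1⊕b3⊕b5⊕b7⊕b9⊕b11⊕b13⊕b15⊕b17⊕b19⊕b21⊕b23⊕b25⊕b27⊕b29⊕b31 = 1⊕1⊕1⊕1⊕1⊕1⊕1⊕1⊕1⊕1⊕0⊕1⊕0⊕1⊕1⊕0 = 1
s2: b2⊕b3⊕b6⊕b7⊕b10⊕b11⊕b14⊕b15⊕b18⊕b19⊕b22⊕b23⊕b26⊕b27⊕b30⊕b31 = 1⊕1⊕1⊕1⊕0⊕1⊕1⊕1⊕1⊕1⊕0⊕1⊕1⊕1⊕1⊕0 = 1
s4: b4⊕b5⊕b6⊕b7⊕b12⊕b13⊕b14⊕b15⊕b20⊕b21⊕b22⊕b23⊕b28⊕b29⊕b30⊕b31 = 0⊕1⊕1⊕1⊕1⊕1⊕1⊕1⊕1⊕0⊕0⊕1⊕0⊕1⊕1⊕0 = 1
s8: b8⊕b9⊕b10⊕b11⊕b12⊕b13⊕b14⊕b15⊕b24⊕b25⊕b26⊕b27⊕b28⊕b29⊕b30⊕b31 = 1⊕1⊕0⊕1⊕1⊕1⊕1⊕1⊕1⊕0⊕1⊕1⊕0⊕1⊕1⊕0 = 0
s16: b16⊕b17⊕b18⊕b19⊕b20⊕b21⊕b22⊕b23⊕b24⊕b25⊕b26⊕b27⊕b28⊕b29⊕b30⊕b31 = 1⊕1⊕1⊕1⊕1⊕0⊕0⊕1⊕1⊕0⊕1⊕1⊕0⊕1⊕1⊕0 = 1
Syndrome (s16...s1) = 10111 → position 23.
Flip bit 23: corrected codeword = 1110111110111111111100010110110
Data bits at positions 3,5,6,7,9,10,11,12,13,14,15,17,18,19,20,21,22,23,24,25,26,27,28,29,30,31: 11111011111111100010110110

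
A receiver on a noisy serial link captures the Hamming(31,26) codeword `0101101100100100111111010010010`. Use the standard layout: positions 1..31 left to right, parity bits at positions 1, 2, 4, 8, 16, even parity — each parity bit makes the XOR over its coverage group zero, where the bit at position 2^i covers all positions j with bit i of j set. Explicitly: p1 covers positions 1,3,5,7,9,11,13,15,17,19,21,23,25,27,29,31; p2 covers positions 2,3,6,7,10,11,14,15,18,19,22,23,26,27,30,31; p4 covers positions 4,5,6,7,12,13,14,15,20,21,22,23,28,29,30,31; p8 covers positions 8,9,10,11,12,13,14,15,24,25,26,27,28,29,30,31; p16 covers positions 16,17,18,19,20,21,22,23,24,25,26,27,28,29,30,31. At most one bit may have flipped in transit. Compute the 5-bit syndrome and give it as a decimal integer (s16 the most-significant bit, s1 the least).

s1: b1⊕b3⊕b5⊕b7⊕b9⊕b11⊕b13⊕b15⊕b17⊕b19⊕b21⊕b23⊕b25⊕b27⊕b29⊕b31 = 0⊕0⊕1⊕1⊕0⊕1⊕0⊕0⊕1⊕1⊕1⊕0⊕0⊕1⊕0⊕0 = 1
s2: b2⊕b3⊕b6⊕b7⊕b10⊕b11⊕b14⊕b15⊕b18⊕b19⊕b22⊕b23⊕b26⊕b27⊕b30⊕b31 = 1⊕0⊕0⊕1⊕0⊕1⊕1⊕0⊕1⊕1⊕1⊕0⊕0⊕1⊕1⊕0 = 1
s4: b4⊕b5⊕b6⊕b7⊕b12⊕b13⊕b14⊕b15⊕b20⊕b21⊕b22⊕b23⊕b28⊕b29⊕b30⊕b31 = 1⊕1⊕0⊕1⊕0⊕0⊕1⊕0⊕1⊕1⊕1⊕0⊕0⊕0⊕1⊕0 = 0
s8: b8⊕b9⊕b10⊕b11⊕b12⊕b13⊕b14⊕b15⊕b24⊕b25⊕b26⊕b27⊕b28⊕b29⊕b30⊕b31 = 1⊕0⊕0⊕1⊕0⊕0⊕1⊕0⊕1⊕0⊕0⊕1⊕0⊕0⊕1⊕0 = 0
s16: b16⊕b17⊕b18⊕b19⊕b20⊕b21⊕b22⊕b23⊕b24⊕b25⊕b26⊕b27⊕b28⊕b29⊕b30⊕b31 = 0⊕1⊕1⊕1⊕1⊕1⊕1⊕0⊕1⊕0⊕0⊕1⊕0⊕0⊕1⊕0 = 1
Syndrome (s16...s1) = 10011 → position 19.

19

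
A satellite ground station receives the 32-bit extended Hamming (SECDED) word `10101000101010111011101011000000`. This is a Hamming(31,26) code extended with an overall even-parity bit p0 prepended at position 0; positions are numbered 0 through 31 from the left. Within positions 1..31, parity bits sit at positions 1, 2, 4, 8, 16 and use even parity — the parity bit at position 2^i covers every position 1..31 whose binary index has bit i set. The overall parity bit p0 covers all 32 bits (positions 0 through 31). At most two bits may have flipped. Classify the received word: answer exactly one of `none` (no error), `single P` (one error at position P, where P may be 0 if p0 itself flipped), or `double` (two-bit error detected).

single 27

s1: b1⊕b3⊕b5⊕b7⊕b9⊕b11⊕b13⊕b15⊕b17⊕b19⊕b21⊕b23⊕b25⊕b27⊕b29⊕b31 = 0⊕0⊕0⊕0⊕0⊕0⊕0⊕1⊕0⊕1⊕0⊕0⊕1⊕0⊕0⊕0 = 1
s2: b2⊕b3⊕b6⊕b7⊕b10⊕b11⊕b14⊕b15⊕b18⊕b19⊕b22⊕b23⊕b26⊕b27⊕b30⊕b31 = 1⊕0⊕0⊕0⊕1⊕0⊕1⊕1⊕1⊕1⊕1⊕0⊕0⊕0⊕0⊕0 = 1
s4: b4⊕b5⊕b6⊕b7⊕b12⊕b13⊕b14⊕b15⊕b20⊕b21⊕b22⊕b23⊕b28⊕b29⊕b30⊕b31 = 1⊕0⊕0⊕0⊕1⊕0⊕1⊕1⊕1⊕0⊕1⊕0⊕0⊕0⊕0⊕0 = 0
s8: b8⊕b9⊕b10⊕b11⊕b12⊕b13⊕b14⊕b15⊕b24⊕b25⊕b26⊕b27⊕b28⊕b29⊕b30⊕b31 = 1⊕0⊕1⊕0⊕1⊕0⊕1⊕1⊕1⊕1⊕0⊕0⊕0⊕0⊕0⊕0 = 1
s16: b16⊕b17⊕b18⊕b19⊕b20⊕b21⊕b22⊕b23⊕b24⊕b25⊕b26⊕b27⊕b28⊕b29⊕b30⊕b31 = 1⊕0⊕1⊕1⊕1⊕0⊕1⊕0⊕1⊕1⊕0⊕0⊕0⊕0⊕0⊕0 = 1
Syndrome (s16...s1) = 11011 → position 27.
Overall parity (XOR of all 32 bits, including p0): 1⊕0⊕1⊕0⊕1⊕0⊕0⊕0⊕1⊕0⊕1⊕0⊕1⊕0⊕1⊕1⊕1⊕0⊕1⊕1⊕1⊕0⊕1⊕0⊕1⊕1⊕0⊕0⊕0⊕0⊕0⊕0 = 1
Overall=1, syndrome position=27 → single-bit error at position 27.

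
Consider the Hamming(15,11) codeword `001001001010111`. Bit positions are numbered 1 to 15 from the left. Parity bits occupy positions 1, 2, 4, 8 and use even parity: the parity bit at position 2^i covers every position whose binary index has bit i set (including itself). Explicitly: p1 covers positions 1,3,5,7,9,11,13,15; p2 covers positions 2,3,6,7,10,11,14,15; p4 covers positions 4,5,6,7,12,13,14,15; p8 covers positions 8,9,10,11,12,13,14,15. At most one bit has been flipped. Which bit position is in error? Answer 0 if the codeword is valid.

11

s1: b1⊕b3⊕b5⊕b7⊕b9⊕b11⊕b13⊕b15 = 0⊕1⊕0⊕0⊕1⊕1⊕1⊕1 = 1
s2: b2⊕b3⊕b6⊕b7⊕b10⊕b11⊕b14⊕b15 = 0⊕1⊕1⊕0⊕0⊕1⊕1⊕1 = 1
s4: b4⊕b5⊕b6⊕b7⊕b12⊕b13⊕b14⊕b15 = 0⊕0⊕1⊕0⊕0⊕1⊕1⊕1 = 0
s8: b8⊕b9⊕b10⊕b11⊕b12⊕b13⊕b14⊕b15 = 0⊕1⊕0⊕1⊕0⊕1⊕1⊕1 = 1
Syndrome (s8...s1) = 1011 → position 11.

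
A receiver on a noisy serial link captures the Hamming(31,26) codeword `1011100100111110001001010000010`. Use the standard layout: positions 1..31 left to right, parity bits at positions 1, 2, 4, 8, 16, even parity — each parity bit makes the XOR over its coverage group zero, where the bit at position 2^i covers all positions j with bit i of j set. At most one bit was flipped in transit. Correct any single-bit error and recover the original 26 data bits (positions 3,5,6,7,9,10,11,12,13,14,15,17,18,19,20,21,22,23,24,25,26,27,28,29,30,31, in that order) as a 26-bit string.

s1: b1⊕b3⊕b5⊕b7⊕b9⊕b11⊕b13⊕b15⊕b17⊕b19⊕b21⊕b23⊕b25⊕b27⊕b29⊕b31 = 1⊕1⊕1⊕0⊕0⊕1⊕1⊕1⊕0⊕1⊕0⊕0⊕0⊕0⊕0⊕0 = 1
s2: b2⊕b3⊕b6⊕b7⊕b10⊕b11⊕b14⊕b15⊕b18⊕b19⊕b22⊕b23⊕b26⊕b27⊕b30⊕b31 = 0⊕1⊕0⊕0⊕0⊕1⊕1⊕1⊕0⊕1⊕1⊕0⊕0⊕0⊕1⊕0 = 1
s4: b4⊕b5⊕b6⊕b7⊕b12⊕b13⊕b14⊕b15⊕b20⊕b21⊕b22⊕b23⊕b28⊕b29⊕b30⊕b31 = 1⊕1⊕0⊕0⊕1⊕1⊕1⊕1⊕0⊕0⊕1⊕0⊕0⊕0⊕1⊕0 = 0
s8: b8⊕b9⊕b10⊕b11⊕b12⊕b13⊕b14⊕b15⊕b24⊕b25⊕b26⊕b27⊕b28⊕b29⊕b30⊕b31 = 1⊕0⊕0⊕1⊕1⊕1⊕1⊕1⊕1⊕0⊕0⊕0⊕0⊕0⊕1⊕0 = 0
s16: b16⊕b17⊕b18⊕b19⊕b20⊕b21⊕b22⊕b23⊕b24⊕b25⊕b26⊕b27⊕b28⊕b29⊕b30⊕b31 = 0⊕0⊕0⊕1⊕0⊕0⊕1⊕0⊕1⊕0⊕0⊕0⊕0⊕0⊕1⊕0 = 0
Syndrome (s16...s1) = 00011 → position 3.
Flip bit 3: corrected codeword = 1001100100111110001001010000010
Data bits at positions 3,5,6,7,9,10,11,12,13,14,15,17,18,19,20,21,22,23,24,25,26,27,28,29,30,31: 01000011111001001010000010

01000011111001001010000010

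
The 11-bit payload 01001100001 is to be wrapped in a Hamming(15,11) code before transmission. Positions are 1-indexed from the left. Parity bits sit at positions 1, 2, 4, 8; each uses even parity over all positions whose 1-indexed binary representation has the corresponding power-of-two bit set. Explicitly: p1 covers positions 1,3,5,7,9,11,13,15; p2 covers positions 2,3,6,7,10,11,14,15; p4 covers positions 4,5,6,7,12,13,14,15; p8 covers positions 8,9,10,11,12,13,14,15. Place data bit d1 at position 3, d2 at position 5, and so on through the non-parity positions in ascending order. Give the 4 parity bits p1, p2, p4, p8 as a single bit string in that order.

Place data bits at non-power-of-two positions: b3=0, b5=1, b6=0, b7=0, b9=1, b10=1, b11=0, b12=0, b13=0, b14=0, b15=1.
p1 = XOR of data positions {3,5,7,9,11,13,15} = 0⊕1⊕0⊕1⊕0⊕0⊕1 = 1
p2 = XOR of data positions {3,6,7,10,11,14,15} = 0⊕0⊕0⊕1⊕0⊕0⊕1 = 0
p4 = XOR of data positions {5,6,7,12,13,14,15} = 1⊕0⊕0⊕0⊕0⊕0⊕1 = 0
p8 = XOR of data positions {9,10,11,12,13,14,15} = 1⊕1⊕0⊕0⊕0⊕0⊕1 = 1
Parity bits p1,p2,p4,p8 = 1001

1001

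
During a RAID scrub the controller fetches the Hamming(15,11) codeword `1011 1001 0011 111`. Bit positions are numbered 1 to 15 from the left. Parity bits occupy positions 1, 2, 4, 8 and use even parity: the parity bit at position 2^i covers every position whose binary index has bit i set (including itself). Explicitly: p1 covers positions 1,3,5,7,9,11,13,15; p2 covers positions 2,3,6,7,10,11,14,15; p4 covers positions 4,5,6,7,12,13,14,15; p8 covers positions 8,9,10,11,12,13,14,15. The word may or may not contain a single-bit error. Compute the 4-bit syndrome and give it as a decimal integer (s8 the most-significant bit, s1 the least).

0

s1: b1⊕b3⊕b5⊕b7⊕b9⊕b11⊕b13⊕b15 = 1⊕1⊕1⊕0⊕0⊕1⊕1⊕1 = 0
s2: b2⊕b3⊕b6⊕b7⊕b10⊕b11⊕b14⊕b15 = 0⊕1⊕0⊕0⊕0⊕1⊕1⊕1 = 0
s4: b4⊕b5⊕b6⊕b7⊕b12⊕b13⊕b14⊕b15 = 1⊕1⊕0⊕0⊕1⊕1⊕1⊕1 = 0
s8: b8⊕b9⊕b10⊕b11⊕b12⊕b13⊕b14⊕b15 = 1⊕0⊕0⊕1⊕1⊕1⊕1⊕1 = 0
Syndrome (s8...s1) = 0000 → position 0 (no error).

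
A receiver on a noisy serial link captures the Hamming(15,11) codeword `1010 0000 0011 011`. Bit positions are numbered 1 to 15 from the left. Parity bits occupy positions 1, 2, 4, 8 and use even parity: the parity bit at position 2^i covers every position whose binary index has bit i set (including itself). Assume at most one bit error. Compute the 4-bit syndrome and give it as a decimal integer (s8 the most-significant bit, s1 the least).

s1: b1⊕b3⊕b5⊕b7⊕b9⊕b11⊕b13⊕b15 = 1⊕1⊕0⊕0⊕0⊕1⊕0⊕1 = 0
s2: b2⊕b3⊕b6⊕b7⊕b10⊕b11⊕b14⊕b15 = 0⊕1⊕0⊕0⊕0⊕1⊕1⊕1 = 0
s4: b4⊕b5⊕b6⊕b7⊕b12⊕b13⊕b14⊕b15 = 0⊕0⊕0⊕0⊕1⊕0⊕1⊕1 = 1
s8: b8⊕b9⊕b10⊕b11⊕b12⊕b13⊕b14⊕b15 = 0⊕0⊕0⊕1⊕1⊕0⊕1⊕1 = 0
Syndrome (s8...s1) = 0100 → position 4.

4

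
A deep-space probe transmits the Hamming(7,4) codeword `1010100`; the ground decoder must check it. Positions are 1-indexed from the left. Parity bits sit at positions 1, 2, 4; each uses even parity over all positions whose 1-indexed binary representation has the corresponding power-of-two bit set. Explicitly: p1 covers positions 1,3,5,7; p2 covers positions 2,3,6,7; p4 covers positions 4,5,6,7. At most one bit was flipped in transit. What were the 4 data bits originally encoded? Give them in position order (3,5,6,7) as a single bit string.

s1: b1⊕b3⊕b5⊕b7 = 1⊕1⊕1⊕0 = 1
s2: b2⊕b3⊕b6⊕b7 = 0⊕1⊕0⊕0 = 1
s4: b4⊕b5⊕b6⊕b7 = 0⊕1⊕0⊕0 = 1
Syndrome (s4...s1) = 111 → position 7.
Flip bit 7: corrected codeword = 1010101
Data bits at positions 3,5,6,7: 1101

1101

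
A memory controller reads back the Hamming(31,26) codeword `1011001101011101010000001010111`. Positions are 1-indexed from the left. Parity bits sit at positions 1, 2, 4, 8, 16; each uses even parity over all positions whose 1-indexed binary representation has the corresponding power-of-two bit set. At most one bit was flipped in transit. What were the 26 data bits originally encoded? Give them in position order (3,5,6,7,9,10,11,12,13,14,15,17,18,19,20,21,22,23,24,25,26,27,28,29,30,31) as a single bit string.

s1: b1⊕b3⊕b5⊕b7⊕b9⊕b11⊕b13⊕b15⊕b17⊕b19⊕b21⊕b23⊕b25⊕b27⊕b29⊕b31 = 1⊕1⊕0⊕1⊕0⊕0⊕1⊕0⊕0⊕0⊕0⊕0⊕1⊕1⊕1⊕1 = 0
s2: b2⊕b3⊕b6⊕b7⊕b10⊕b11⊕b14⊕b15⊕b18⊕b19⊕b22⊕b23⊕b26⊕b27⊕b30⊕b31 = 0⊕1⊕0⊕1⊕1⊕0⊕1⊕0⊕1⊕0⊕0⊕0⊕0⊕1⊕1⊕1 = 0
s4: b4⊕b5⊕b6⊕b7⊕b12⊕b13⊕b14⊕b15⊕b20⊕b21⊕b22⊕b23⊕b28⊕b29⊕b30⊕b31 = 1⊕0⊕0⊕1⊕1⊕1⊕1⊕0⊕0⊕0⊕0⊕0⊕0⊕1⊕1⊕1 = 0
s8: b8⊕b9⊕b10⊕b11⊕b12⊕b13⊕b14⊕b15⊕b24⊕b25⊕b26⊕b27⊕b28⊕b29⊕b30⊕b31 = 1⊕0⊕1⊕0⊕1⊕1⊕1⊕0⊕0⊕1⊕0⊕1⊕0⊕1⊕1⊕1 = 0
s16: b16⊕b17⊕b18⊕b19⊕b20⊕b21⊕b22⊕b23⊕b24⊕b25⊕b26⊕b27⊕b28⊕b29⊕b30⊕b31 = 1⊕0⊕1⊕0⊕0⊕0⊕0⊕0⊕0⊕1⊕0⊕1⊕0⊕1⊕1⊕1 = 1
Syndrome (s16...s1) = 10000 → position 16.
Flip bit 16: corrected codeword = 1011001101011100010000001010111
Data bits at positions 3,5,6,7,9,10,11,12,13,14,15,17,18,19,20,21,22,23,24,25,26,27,28,29,30,31: 10010101110010000001010111

10010101110010000001010111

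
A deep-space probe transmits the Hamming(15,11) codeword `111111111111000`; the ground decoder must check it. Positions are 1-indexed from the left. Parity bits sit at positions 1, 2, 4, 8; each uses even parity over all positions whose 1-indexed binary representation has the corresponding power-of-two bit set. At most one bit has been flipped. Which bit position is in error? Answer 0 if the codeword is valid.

s1: b1⊕b3⊕b5⊕b7⊕b9⊕b11⊕b13⊕b15 = 1⊕1⊕1⊕1⊕1⊕1⊕0⊕0 = 0
s2: b2⊕b3⊕b6⊕b7⊕b10⊕b11⊕b14⊕b15 = 1⊕1⊕1⊕1⊕1⊕1⊕0⊕0 = 0
s4: b4⊕b5⊕b6⊕b7⊕b12⊕b13⊕b14⊕b15 = 1⊕1⊕1⊕1⊕1⊕0⊕0⊕0 = 1
s8: b8⊕b9⊕b10⊕b11⊕b12⊕b13⊕b14⊕b15 = 1⊕1⊕1⊕1⊕1⊕0⊕0⊕0 = 1
Syndrome (s8...s1) = 1100 → position 12.

12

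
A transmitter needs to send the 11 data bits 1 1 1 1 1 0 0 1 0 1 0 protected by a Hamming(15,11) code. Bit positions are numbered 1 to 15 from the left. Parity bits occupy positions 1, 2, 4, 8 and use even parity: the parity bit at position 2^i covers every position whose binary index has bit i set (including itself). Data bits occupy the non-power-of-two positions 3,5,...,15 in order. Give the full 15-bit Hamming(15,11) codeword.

Place data bits at non-power-of-two positions: b3=1, b5=1, b6=1, b7=1, b9=1, b10=0, b11=0, b12=1, b13=0, b14=1, b15=0.
p1 = XOR of data positions {3,5,7,9,11,13,15} = 1⊕1⊕1⊕1⊕0⊕0⊕0 = 0
p2 = XOR of data positions {3,6,7,10,11,14,15} = 1⊕1⊕1⊕0⊕0⊕1⊕0 = 0
p4 = XOR of data positions {5,6,7,12,13,14,15} = 1⊕1⊕1⊕1⊕0⊕1⊕0 = 1
p8 = XOR of data positions {9,10,11,12,13,14,15} = 1⊕0⊕0⊕1⊕0⊕1⊕0 = 1
Codeword b1..b15 = 001111111001010

001111111001010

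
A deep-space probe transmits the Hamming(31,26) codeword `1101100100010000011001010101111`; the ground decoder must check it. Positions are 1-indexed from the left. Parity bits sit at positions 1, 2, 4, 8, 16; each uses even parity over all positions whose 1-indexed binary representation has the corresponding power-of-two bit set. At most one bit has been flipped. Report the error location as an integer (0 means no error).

19

s1: b1⊕b3⊕b5⊕b7⊕b9⊕b11⊕b13⊕b15⊕b17⊕b19⊕b21⊕b23⊕b25⊕b27⊕b29⊕b31 = 1⊕0⊕1⊕0⊕0⊕0⊕0⊕0⊕0⊕1⊕0⊕0⊕0⊕0⊕1⊕1 = 1
s2: b2⊕b3⊕b6⊕b7⊕b10⊕b11⊕b14⊕b15⊕b18⊕b19⊕b22⊕b23⊕b26⊕b27⊕b30⊕b31 = 1⊕0⊕0⊕0⊕0⊕0⊕0⊕0⊕1⊕1⊕1⊕0⊕1⊕0⊕1⊕1 = 1
s4: b4⊕b5⊕b6⊕b7⊕b12⊕b13⊕b14⊕b15⊕b20⊕b21⊕b22⊕b23⊕b28⊕b29⊕b30⊕b31 = 1⊕1⊕0⊕0⊕1⊕0⊕0⊕0⊕0⊕0⊕1⊕0⊕1⊕1⊕1⊕1 = 0
s8: b8⊕b9⊕b10⊕b11⊕b12⊕b13⊕b14⊕b15⊕b24⊕b25⊕b26⊕b27⊕b28⊕b29⊕b30⊕b31 = 1⊕0⊕0⊕0⊕1⊕0⊕0⊕0⊕1⊕0⊕1⊕0⊕1⊕1⊕1⊕1 = 0
s16: b16⊕b17⊕b18⊕b19⊕b20⊕b21⊕b22⊕b23⊕b24⊕b25⊕b26⊕b27⊕b28⊕b29⊕b30⊕b31 = 0⊕0⊕1⊕1⊕0⊕0⊕1⊕0⊕1⊕0⊕1⊕0⊕1⊕1⊕1⊕1 = 1
Syndrome (s16...s1) = 10011 → position 19.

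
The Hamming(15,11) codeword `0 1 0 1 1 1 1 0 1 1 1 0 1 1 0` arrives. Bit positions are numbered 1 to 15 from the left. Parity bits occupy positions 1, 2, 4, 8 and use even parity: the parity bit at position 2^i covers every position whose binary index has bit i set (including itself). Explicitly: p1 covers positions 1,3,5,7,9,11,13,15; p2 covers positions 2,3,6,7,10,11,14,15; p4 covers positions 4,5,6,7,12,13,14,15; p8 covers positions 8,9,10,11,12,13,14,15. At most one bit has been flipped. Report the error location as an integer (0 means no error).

9

s1: b1⊕b3⊕b5⊕b7⊕b9⊕b11⊕b13⊕b15 = 0⊕0⊕1⊕1⊕1⊕1⊕1⊕0 = 1
s2: b2⊕b3⊕b6⊕b7⊕b10⊕b11⊕b14⊕b15 = 1⊕0⊕1⊕1⊕1⊕1⊕1⊕0 = 0
s4: b4⊕b5⊕b6⊕b7⊕b12⊕b13⊕b14⊕b15 = 1⊕1⊕1⊕1⊕0⊕1⊕1⊕0 = 0
s8: b8⊕b9⊕b10⊕b11⊕b12⊕b13⊕b14⊕b15 = 0⊕1⊕1⊕1⊕0⊕1⊕1⊕0 = 1
Syndrome (s8...s1) = 1001 → position 9.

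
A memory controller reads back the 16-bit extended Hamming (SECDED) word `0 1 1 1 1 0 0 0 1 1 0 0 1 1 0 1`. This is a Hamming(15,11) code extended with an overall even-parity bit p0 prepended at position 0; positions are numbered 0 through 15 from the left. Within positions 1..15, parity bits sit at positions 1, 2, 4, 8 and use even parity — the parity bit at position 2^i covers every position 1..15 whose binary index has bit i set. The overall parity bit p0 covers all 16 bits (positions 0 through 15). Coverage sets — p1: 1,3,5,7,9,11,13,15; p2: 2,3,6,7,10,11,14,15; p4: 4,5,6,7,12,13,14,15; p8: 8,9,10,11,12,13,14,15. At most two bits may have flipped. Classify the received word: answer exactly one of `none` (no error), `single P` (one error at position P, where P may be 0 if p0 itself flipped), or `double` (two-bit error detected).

single 11

s1: b1⊕b3⊕b5⊕b7⊕b9⊕b11⊕b13⊕b15 = 1⊕1⊕0⊕0⊕1⊕0⊕1⊕1 = 1
s2: b2⊕b3⊕b6⊕b7⊕b10⊕b11⊕b14⊕b15 = 1⊕1⊕0⊕0⊕0⊕0⊕0⊕1 = 1
s4: b4⊕b5⊕b6⊕b7⊕b12⊕b13⊕b14⊕b15 = 1⊕0⊕0⊕0⊕1⊕1⊕0⊕1 = 0
s8: b8⊕b9⊕b10⊕b11⊕b12⊕b13⊕b14⊕b15 = 1⊕1⊕0⊕0⊕1⊕1⊕0⊕1 = 1
Syndrome (s8...s1) = 1011 → position 11.
Overall parity (XOR of all 16 bits, including p0): 0⊕1⊕1⊕1⊕1⊕0⊕0⊕0⊕1⊕1⊕0⊕0⊕1⊕1⊕0⊕1 = 1
Overall=1, syndrome position=11 → single-bit error at position 11.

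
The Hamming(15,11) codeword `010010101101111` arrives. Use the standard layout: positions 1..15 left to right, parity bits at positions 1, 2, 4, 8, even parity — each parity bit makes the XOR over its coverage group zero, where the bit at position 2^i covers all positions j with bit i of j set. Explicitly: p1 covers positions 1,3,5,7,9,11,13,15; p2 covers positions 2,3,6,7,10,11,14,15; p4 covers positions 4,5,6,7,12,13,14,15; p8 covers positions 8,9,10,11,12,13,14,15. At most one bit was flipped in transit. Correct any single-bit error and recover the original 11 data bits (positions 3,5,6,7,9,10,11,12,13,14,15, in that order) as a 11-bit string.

s1: b1⊕b3⊕b5⊕b7⊕b9⊕b11⊕b13⊕b15 = 0⊕0⊕1⊕1⊕1⊕0⊕1⊕1 = 1
s2: b2⊕b3⊕b6⊕b7⊕b10⊕b11⊕b14⊕b15 = 1⊕0⊕0⊕1⊕1⊕0⊕1⊕1 = 1
s4: b4⊕b5⊕b6⊕b7⊕b12⊕b13⊕b14⊕b15 = 0⊕1⊕0⊕1⊕1⊕1⊕1⊕1 = 0
s8: b8⊕b9⊕b10⊕b11⊕b12⊕b13⊕b14⊕b15 = 0⊕1⊕1⊕0⊕1⊕1⊕1⊕1 = 0
Syndrome (s8...s1) = 0011 → position 3.
Flip bit 3: corrected codeword = 011010101101111
Data bits at positions 3,5,6,7,9,10,11,12,13,14,15: 11011101111

11011101111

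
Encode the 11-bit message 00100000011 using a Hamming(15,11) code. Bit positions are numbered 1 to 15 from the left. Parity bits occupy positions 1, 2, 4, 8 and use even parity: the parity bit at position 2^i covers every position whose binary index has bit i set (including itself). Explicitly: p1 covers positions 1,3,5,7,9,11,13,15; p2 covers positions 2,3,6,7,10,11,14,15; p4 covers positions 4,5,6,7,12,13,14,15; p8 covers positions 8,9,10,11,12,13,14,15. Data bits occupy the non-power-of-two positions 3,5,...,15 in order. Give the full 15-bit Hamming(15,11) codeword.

110101000000011

Place data bits at non-power-of-two positions: b3=0, b5=0, b6=1, b7=0, b9=0, b10=0, b11=0, b12=0, b13=0, b14=1, b15=1.
p1 = XOR of data positions {3,5,7,9,11,13,15} = 0⊕0⊕0⊕0⊕0⊕0⊕1 = 1
p2 = XOR of data positions {3,6,7,10,11,14,15} = 0⊕1⊕0⊕0⊕0⊕1⊕1 = 1
p4 = XOR of data positions {5,6,7,12,13,14,15} = 0⊕1⊕0⊕0⊕0⊕1⊕1 = 1
p8 = XOR of data positions {9,10,11,12,13,14,15} = 0⊕0⊕0⊕0⊕0⊕1⊕1 = 0
Codeword b1..b15 = 110101000000011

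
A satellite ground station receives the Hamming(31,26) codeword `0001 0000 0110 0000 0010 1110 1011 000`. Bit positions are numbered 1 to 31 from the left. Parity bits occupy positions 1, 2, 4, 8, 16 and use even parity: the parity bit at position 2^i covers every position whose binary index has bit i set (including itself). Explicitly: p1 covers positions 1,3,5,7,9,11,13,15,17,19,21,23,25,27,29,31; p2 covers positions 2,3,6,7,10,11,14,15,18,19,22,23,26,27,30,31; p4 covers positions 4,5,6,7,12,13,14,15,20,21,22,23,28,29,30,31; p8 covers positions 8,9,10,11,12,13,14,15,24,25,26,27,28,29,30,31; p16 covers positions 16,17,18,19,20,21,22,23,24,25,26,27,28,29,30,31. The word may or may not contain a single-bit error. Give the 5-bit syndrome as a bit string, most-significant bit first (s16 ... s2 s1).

11100

s1: b1⊕b3⊕b5⊕b7⊕b9⊕b11⊕b13⊕b15⊕b17⊕b19⊕b21⊕b23⊕b25⊕b27⊕b29⊕b31 = 0⊕0⊕0⊕0⊕0⊕1⊕0⊕0⊕0⊕1⊕1⊕1⊕1⊕1⊕0⊕0 = 0
s2: b2⊕b3⊕b6⊕b7⊕b10⊕b11⊕b14⊕b15⊕b18⊕b19⊕b22⊕b23⊕b26⊕b27⊕b30⊕b31 = 0⊕0⊕0⊕0⊕1⊕1⊕0⊕0⊕0⊕1⊕1⊕1⊕0⊕1⊕0⊕0 = 0
s4: b4⊕b5⊕b6⊕b7⊕b12⊕b13⊕b14⊕b15⊕b20⊕b21⊕b22⊕b23⊕b28⊕b29⊕b30⊕b31 = 1⊕0⊕0⊕0⊕0⊕0⊕0⊕0⊕0⊕1⊕1⊕1⊕1⊕0⊕0⊕0 = 1
s8: b8⊕b9⊕b10⊕b11⊕b12⊕b13⊕b14⊕b15⊕b24⊕b25⊕b26⊕b27⊕b28⊕b29⊕b30⊕b31 = 0⊕0⊕1⊕1⊕0⊕0⊕0⊕0⊕0⊕1⊕0⊕1⊕1⊕0⊕0⊕0 = 1
s16: b16⊕b17⊕b18⊕b19⊕b20⊕b21⊕b22⊕b23⊕b24⊕b25⊕b26⊕b27⊕b28⊕b29⊕b30⊕b31 = 0⊕0⊕0⊕1⊕0⊕1⊕1⊕1⊕0⊕1⊕0⊕1⊕1⊕0⊕0⊕0 = 1
Syndrome (s16...s1) = 11100 → position 28.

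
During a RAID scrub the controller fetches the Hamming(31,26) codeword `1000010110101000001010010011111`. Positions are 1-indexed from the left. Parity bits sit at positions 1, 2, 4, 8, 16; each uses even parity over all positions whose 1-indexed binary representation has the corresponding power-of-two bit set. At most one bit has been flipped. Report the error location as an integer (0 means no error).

5

s1: b1⊕b3⊕b5⊕b7⊕b9⊕b11⊕b13⊕b15⊕b17⊕b19⊕b21⊕b23⊕b25⊕b27⊕b29⊕b31 = 1⊕0⊕0⊕0⊕1⊕1⊕1⊕0⊕0⊕1⊕1⊕0⊕0⊕1⊕1⊕1 = 1
s2: b2⊕b3⊕b6⊕b7⊕b10⊕b11⊕b14⊕b15⊕b18⊕b19⊕b22⊕b23⊕b26⊕b27⊕b30⊕b31 = 0⊕0⊕1⊕0⊕0⊕1⊕0⊕0⊕0⊕1⊕0⊕0⊕0⊕1⊕1⊕1 = 0
s4: b4⊕b5⊕b6⊕b7⊕b12⊕b13⊕b14⊕b15⊕b20⊕b21⊕b22⊕b23⊕b28⊕b29⊕b30⊕b31 = 0⊕0⊕1⊕0⊕0⊕1⊕0⊕0⊕0⊕1⊕0⊕0⊕1⊕1⊕1⊕1 = 1
s8: b8⊕b9⊕b10⊕b11⊕b12⊕b13⊕b14⊕b15⊕b24⊕b25⊕b26⊕b27⊕b28⊕b29⊕b30⊕b31 = 1⊕1⊕0⊕1⊕0⊕1⊕0⊕0⊕1⊕0⊕0⊕1⊕1⊕1⊕1⊕1 = 0
s16: b16⊕b17⊕b18⊕b19⊕b20⊕b21⊕b22⊕b23⊕b24⊕b25⊕b26⊕b27⊕b28⊕b29⊕b30⊕b31 = 0⊕0⊕0⊕1⊕0⊕1⊕0⊕0⊕1⊕0⊕0⊕1⊕1⊕1⊕1⊕1 = 0
Syndrome (s16...s1) = 00101 → position 5.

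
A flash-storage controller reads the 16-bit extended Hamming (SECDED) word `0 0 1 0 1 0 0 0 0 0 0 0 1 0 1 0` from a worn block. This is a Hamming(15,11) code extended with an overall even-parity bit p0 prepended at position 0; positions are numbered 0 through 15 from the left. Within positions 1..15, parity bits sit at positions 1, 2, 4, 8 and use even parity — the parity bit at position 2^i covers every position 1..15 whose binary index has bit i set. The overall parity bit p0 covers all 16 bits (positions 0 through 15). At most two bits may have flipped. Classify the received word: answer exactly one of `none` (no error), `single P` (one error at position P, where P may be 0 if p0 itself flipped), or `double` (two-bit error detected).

double

s1: b1⊕b3⊕b5⊕b7⊕b9⊕b11⊕b13⊕b15 = 0⊕0⊕0⊕0⊕0⊕0⊕0⊕0 = 0
s2: b2⊕b3⊕b6⊕b7⊕b10⊕b11⊕b14⊕b15 = 1⊕0⊕0⊕0⊕0⊕0⊕1⊕0 = 0
s4: b4⊕b5⊕b6⊕b7⊕b12⊕b13⊕b14⊕b15 = 1⊕0⊕0⊕0⊕1⊕0⊕1⊕0 = 1
s8: b8⊕b9⊕b10⊕b11⊕b12⊕b13⊕b14⊕b15 = 0⊕0⊕0⊕0⊕1⊕0⊕1⊕0 = 0
Syndrome (s8...s1) = 0100 → position 4.
Overall parity (XOR of all 16 bits, including p0): 0⊕0⊕1⊕0⊕1⊕0⊕0⊕0⊕0⊕0⊕0⊕0⊕1⊕0⊕1⊕0 = 0
Overall=0, syndrome position=4 → double-bit error detected (uncorrectable).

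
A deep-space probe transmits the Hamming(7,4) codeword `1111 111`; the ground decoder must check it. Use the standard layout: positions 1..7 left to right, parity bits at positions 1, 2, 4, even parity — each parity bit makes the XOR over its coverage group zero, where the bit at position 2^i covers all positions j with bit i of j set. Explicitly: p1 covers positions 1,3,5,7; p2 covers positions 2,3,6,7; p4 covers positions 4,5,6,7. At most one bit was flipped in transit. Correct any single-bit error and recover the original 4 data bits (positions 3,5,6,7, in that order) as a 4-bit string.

s1: b1⊕b3⊕b5⊕b7 = 1⊕1⊕1⊕1 = 0
s2: b2⊕b3⊕b6⊕b7 = 1⊕1⊕1⊕1 = 0
s4: b4⊕b5⊕b6⊕b7 = 1⊕1⊕1⊕1 = 0
Syndrome (s4...s1) = 000 → position 0 (no error).
No correction needed.
Data bits at positions 3,5,6,7: 1111

1111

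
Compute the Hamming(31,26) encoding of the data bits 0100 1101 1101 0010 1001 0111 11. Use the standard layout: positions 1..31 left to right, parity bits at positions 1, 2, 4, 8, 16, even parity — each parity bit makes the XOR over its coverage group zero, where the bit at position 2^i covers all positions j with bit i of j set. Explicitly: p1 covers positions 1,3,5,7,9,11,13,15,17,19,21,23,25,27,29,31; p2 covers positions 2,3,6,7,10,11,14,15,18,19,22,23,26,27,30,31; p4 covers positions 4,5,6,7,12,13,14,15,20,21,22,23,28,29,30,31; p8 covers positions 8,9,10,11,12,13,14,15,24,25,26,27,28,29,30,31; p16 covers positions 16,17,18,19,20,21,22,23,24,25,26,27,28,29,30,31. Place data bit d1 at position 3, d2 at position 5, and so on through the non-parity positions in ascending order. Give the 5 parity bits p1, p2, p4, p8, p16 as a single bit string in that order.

00011

Place data bits at non-power-of-two positions: b3=0, b5=1, b6=0, b7=0, b9=1, b10=1, b11=0, b12=1, b13=1, b14=1, b15=0, b17=1, b18=0, b19=0, b20=1, b21=0, b22=1, b23=0, b24=0, b25=1, b26=0, b27=1, b28=1, b29=1, b30=1, b31=1.
p1 = XOR of data positions {3,5,7,9,11,13,15,17,19,21,23,25,27,29,31} = 0⊕1⊕0⊕1⊕0⊕1⊕0⊕1⊕0⊕0⊕0⊕1⊕1⊕1⊕1 = 0
p2 = XOR of data positions {3,6,7,10,11,14,15,18,19,22,23,26,27,30,31} = 0⊕0⊕0⊕1⊕0⊕1⊕0⊕0⊕0⊕1⊕0⊕0⊕1⊕1⊕1 = 0
p4 = XOR of data positions {5,6,7,12,13,14,15,20,21,22,23,28,29,30,31} = 1⊕0⊕0⊕1⊕1⊕1⊕0⊕1⊕0⊕1⊕0⊕1⊕1⊕1⊕1 = 0
p8 = XOR of data positions {9,10,11,12,13,14,15,24,25,26,27,28,29,30,31} = 1⊕1⊕0⊕1⊕1⊕1⊕0⊕0⊕1⊕0⊕1⊕1⊕1⊕1⊕1 = 1
p16 = XOR of data positions {17,18,19,20,21,22,23,24,25,26,27,28,29,30,31} = 1⊕0⊕0⊕1⊕0⊕1⊕0⊕0⊕1⊕0⊕1⊕1⊕1⊕1⊕1 = 1
Parity bits p1,p2,p4,p8,p16 = 00011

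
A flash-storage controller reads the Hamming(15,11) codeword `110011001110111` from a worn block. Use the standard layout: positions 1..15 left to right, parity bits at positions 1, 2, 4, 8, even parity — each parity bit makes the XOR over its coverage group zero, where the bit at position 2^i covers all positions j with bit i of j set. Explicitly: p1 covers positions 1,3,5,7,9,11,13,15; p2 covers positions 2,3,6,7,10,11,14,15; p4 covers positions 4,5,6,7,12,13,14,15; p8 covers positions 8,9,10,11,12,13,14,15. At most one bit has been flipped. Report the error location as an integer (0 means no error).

4

s1: b1⊕b3⊕b5⊕b7⊕b9⊕b11⊕b13⊕b15 = 1⊕0⊕1⊕0⊕1⊕1⊕1⊕1 = 0
s2: b2⊕b3⊕b6⊕b7⊕b10⊕b11⊕b14⊕b15 = 1⊕0⊕1⊕0⊕1⊕1⊕1⊕1 = 0
s4: b4⊕b5⊕b6⊕b7⊕b12⊕b13⊕b14⊕b15 = 0⊕1⊕1⊕0⊕0⊕1⊕1⊕1 = 1
s8: b8⊕b9⊕b10⊕b11⊕b12⊕b13⊕b14⊕b15 = 0⊕1⊕1⊕1⊕0⊕1⊕1⊕1 = 0
Syndrome (s8...s1) = 0100 → position 4.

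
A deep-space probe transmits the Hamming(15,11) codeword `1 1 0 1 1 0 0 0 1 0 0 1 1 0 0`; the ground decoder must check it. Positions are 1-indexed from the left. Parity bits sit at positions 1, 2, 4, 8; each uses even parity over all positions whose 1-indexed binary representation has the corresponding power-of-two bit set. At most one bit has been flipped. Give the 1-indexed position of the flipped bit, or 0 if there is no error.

s1: b1⊕b3⊕b5⊕b7⊕b9⊕b11⊕b13⊕b15 = 1⊕0⊕1⊕0⊕1⊕0⊕1⊕0 = 0
s2: b2⊕b3⊕b6⊕b7⊕b10⊕b11⊕b14⊕b15 = 1⊕0⊕0⊕0⊕0⊕0⊕0⊕0 = 1
s4: b4⊕b5⊕b6⊕b7⊕b12⊕b13⊕b14⊕b15 = 1⊕1⊕0⊕0⊕1⊕1⊕0⊕0 = 0
s8: b8⊕b9⊕b10⊕b11⊕b12⊕b13⊕b14⊕b15 = 0⊕1⊕0⊕0⊕1⊕1⊕0⊕0 = 1
Syndrome (s8...s1) = 1010 → position 10.

10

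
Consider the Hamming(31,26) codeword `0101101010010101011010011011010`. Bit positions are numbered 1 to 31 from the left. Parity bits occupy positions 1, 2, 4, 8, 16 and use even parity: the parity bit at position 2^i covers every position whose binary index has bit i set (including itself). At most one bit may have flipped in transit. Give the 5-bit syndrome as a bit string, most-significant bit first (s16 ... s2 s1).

10011

s1: b1⊕b3⊕b5⊕b7⊕b9⊕b11⊕b13⊕b15⊕b17⊕b19⊕b21⊕b23⊕b25⊕b27⊕b29⊕b31 = 0⊕0⊕1⊕1⊕1⊕0⊕0⊕0⊕0⊕1⊕1⊕0⊕1⊕1⊕0⊕0 = 1
s2: b2⊕b3⊕b6⊕b7⊕b10⊕b11⊕b14⊕b15⊕b18⊕b19⊕b22⊕b23⊕b26⊕b27⊕b30⊕b31 = 1⊕0⊕0⊕1⊕0⊕0⊕1⊕0⊕1⊕1⊕0⊕0⊕0⊕1⊕1⊕0 = 1
s4: b4⊕b5⊕b6⊕b7⊕b12⊕b13⊕b14⊕b15⊕b20⊕b21⊕b22⊕b23⊕b28⊕b29⊕b30⊕b31 = 1⊕1⊕0⊕1⊕1⊕0⊕1⊕0⊕0⊕1⊕0⊕0⊕1⊕0⊕1⊕0 = 0
s8: b8⊕b9⊕b10⊕b11⊕b12⊕b13⊕b14⊕b15⊕b24⊕b25⊕b26⊕b27⊕b28⊕b29⊕b30⊕b31 = 0⊕1⊕0⊕0⊕1⊕0⊕1⊕0⊕1⊕1⊕0⊕1⊕1⊕0⊕1⊕0 = 0
s16: b16⊕b17⊕b18⊕b19⊕b20⊕b21⊕b22⊕b23⊕b24⊕b25⊕b26⊕b27⊕b28⊕b29⊕b30⊕b31 = 1⊕0⊕1⊕1⊕0⊕1⊕0⊕0⊕1⊕1⊕0⊕1⊕1⊕0⊕1⊕0 = 1
Syndrome (s16...s1) = 10011 → position 19.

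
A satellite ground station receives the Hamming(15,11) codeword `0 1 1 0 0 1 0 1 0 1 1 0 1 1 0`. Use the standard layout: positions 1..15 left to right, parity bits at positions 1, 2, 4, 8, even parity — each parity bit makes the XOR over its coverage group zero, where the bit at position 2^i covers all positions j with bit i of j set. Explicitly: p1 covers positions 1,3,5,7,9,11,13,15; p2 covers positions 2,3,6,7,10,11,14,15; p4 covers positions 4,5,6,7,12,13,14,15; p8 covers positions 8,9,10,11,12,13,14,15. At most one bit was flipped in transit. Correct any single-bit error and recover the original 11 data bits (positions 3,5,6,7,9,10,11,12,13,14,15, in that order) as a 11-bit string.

s1: b1⊕b3⊕b5⊕b7⊕b9⊕b11⊕b13⊕b15 = 0⊕1⊕0⊕0⊕0⊕1⊕1⊕0 = 1
s2: b2⊕b3⊕b6⊕b7⊕b10⊕b11⊕b14⊕b15 = 1⊕1⊕1⊕0⊕1⊕1⊕1⊕0 = 0
s4: b4⊕b5⊕b6⊕b7⊕b12⊕b13⊕b14⊕b15 = 0⊕0⊕1⊕0⊕0⊕1⊕1⊕0 = 1
s8: b8⊕b9⊕b10⊕b11⊕b12⊕b13⊕b14⊕b15 = 1⊕0⊕1⊕1⊕0⊕1⊕1⊕0 = 1
Syndrome (s8...s1) = 1101 → position 13.
Flip bit 13: corrected codeword = 011001010110010
Data bits at positions 3,5,6,7,9,10,11,12,13,14,15: 10100110010

10100110010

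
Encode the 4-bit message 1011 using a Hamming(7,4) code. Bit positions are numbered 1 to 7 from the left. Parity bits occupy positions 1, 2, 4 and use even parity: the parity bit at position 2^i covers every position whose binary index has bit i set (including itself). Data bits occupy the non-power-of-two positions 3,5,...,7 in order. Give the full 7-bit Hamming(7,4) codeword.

0110011

Place data bits at non-power-of-two positions: b3=1, b5=0, b6=1, b7=1.
p1 = XOR of data positions {3,5,7} = 1⊕0⊕1 = 0
p2 = XOR of data positions {3,6,7} = 1⊕1⊕1 = 1
p4 = XOR of data positions {5,6,7} = 0⊕1⊕1 = 0
Codeword b1..b7 = 0110011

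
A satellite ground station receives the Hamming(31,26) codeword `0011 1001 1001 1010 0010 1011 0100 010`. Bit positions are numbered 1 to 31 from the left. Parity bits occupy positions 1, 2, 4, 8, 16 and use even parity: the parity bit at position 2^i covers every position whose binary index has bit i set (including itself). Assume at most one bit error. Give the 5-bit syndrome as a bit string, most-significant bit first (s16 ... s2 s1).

s1: b1⊕b3⊕b5⊕b7⊕b9⊕b11⊕b13⊕b15⊕b17⊕b19⊕b21⊕b23⊕b25⊕b27⊕b29⊕b31 = 0⊕1⊕1⊕0⊕1⊕0⊕1⊕1⊕0⊕1⊕1⊕1⊕0⊕0⊕0⊕0 = 0
s2: b2⊕b3⊕b6⊕b7⊕b10⊕b11⊕b14⊕b15⊕b18⊕b19⊕b22⊕b23⊕b26⊕b27⊕b30⊕b31 = 0⊕1⊕0⊕0⊕0⊕0⊕0⊕1⊕0⊕1⊕0⊕1⊕1⊕0⊕1⊕0 = 0
s4: b4⊕b5⊕b6⊕b7⊕b12⊕b13⊕b14⊕b15⊕b20⊕b21⊕b22⊕b23⊕b28⊕b29⊕b30⊕b31 = 1⊕1⊕0⊕0⊕1⊕1⊕0⊕1⊕0⊕1⊕0⊕1⊕0⊕0⊕1⊕0 = 0
s8: b8⊕b9⊕b10⊕b11⊕b12⊕b13⊕b14⊕b15⊕b24⊕b25⊕b26⊕b27⊕b28⊕b29⊕b30⊕b31 = 1⊕1⊕0⊕0⊕1⊕1⊕0⊕1⊕1⊕0⊕1⊕0⊕0⊕0⊕1⊕0 = 0
s16: b16⊕b17⊕b18⊕b19⊕b20⊕b21⊕b22⊕b23⊕b24⊕b25⊕b26⊕b27⊕b28⊕b29⊕b30⊕b31 = 0⊕0⊕0⊕1⊕0⊕1⊕0⊕1⊕1⊕0⊕1⊕0⊕0⊕0⊕1⊕0 = 0
Syndrome (s16...s1) = 00000 → position 0 (no error).

00000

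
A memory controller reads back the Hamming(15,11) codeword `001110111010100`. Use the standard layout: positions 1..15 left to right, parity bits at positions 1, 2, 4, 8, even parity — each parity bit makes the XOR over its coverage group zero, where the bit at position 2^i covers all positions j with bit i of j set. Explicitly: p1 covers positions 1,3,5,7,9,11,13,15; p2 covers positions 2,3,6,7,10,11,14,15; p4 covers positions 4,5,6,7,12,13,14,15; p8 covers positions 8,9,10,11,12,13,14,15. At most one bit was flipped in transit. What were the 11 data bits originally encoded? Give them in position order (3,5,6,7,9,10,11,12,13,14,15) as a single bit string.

11011010100

s1: b1⊕b3⊕b5⊕b7⊕b9⊕b11⊕b13⊕b15 = 0⊕1⊕1⊕1⊕1⊕1⊕1⊕0 = 0
s2: b2⊕b3⊕b6⊕b7⊕b10⊕b11⊕b14⊕b15 = 0⊕1⊕0⊕1⊕0⊕1⊕0⊕0 = 1
s4: b4⊕b5⊕b6⊕b7⊕b12⊕b13⊕b14⊕b15 = 1⊕1⊕0⊕1⊕0⊕1⊕0⊕0 = 0
s8: b8⊕b9⊕b10⊕b11⊕b12⊕b13⊕b14⊕b15 = 1⊕1⊕0⊕1⊕0⊕1⊕0⊕0 = 0
Syndrome (s8...s1) = 0010 → position 2.
Flip bit 2: corrected codeword = 011110111010100
Data bits at positions 3,5,6,7,9,10,11,12,13,14,15: 11011010100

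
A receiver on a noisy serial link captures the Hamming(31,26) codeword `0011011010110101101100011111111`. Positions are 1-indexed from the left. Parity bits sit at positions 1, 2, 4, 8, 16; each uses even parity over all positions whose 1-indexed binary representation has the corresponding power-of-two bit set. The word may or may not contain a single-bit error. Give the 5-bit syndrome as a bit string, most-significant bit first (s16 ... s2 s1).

00000

s1: b1⊕b3⊕b5⊕b7⊕b9⊕b11⊕b13⊕b15⊕b17⊕b19⊕b21⊕b23⊕b25⊕b27⊕b29⊕b31 = 0⊕1⊕0⊕1⊕1⊕1⊕0⊕0⊕1⊕1⊕0⊕0⊕1⊕1⊕1⊕1 = 0
s2: b2⊕b3⊕b6⊕b7⊕b10⊕b11⊕b14⊕b15⊕b18⊕b19⊕b22⊕b23⊕b26⊕b27⊕b30⊕b31 = 0⊕1⊕1⊕1⊕0⊕1⊕1⊕0⊕0⊕1⊕0⊕0⊕1⊕1⊕1⊕1 = 0
s4: b4⊕b5⊕b6⊕b7⊕b12⊕b13⊕b14⊕b15⊕b20⊕b21⊕b22⊕b23⊕b28⊕b29⊕b30⊕b31 = 1⊕0⊕1⊕1⊕1⊕0⊕1⊕0⊕1⊕0⊕0⊕0⊕1⊕1⊕1⊕1 = 0
s8: b8⊕b9⊕b10⊕b11⊕b12⊕b13⊕b14⊕b15⊕b24⊕b25⊕b26⊕b27⊕b28⊕b29⊕b30⊕b31 = 0⊕1⊕0⊕1⊕1⊕0⊕1⊕0⊕1⊕1⊕1⊕1⊕1⊕1⊕1⊕1 = 0
s16: b16⊕b17⊕b18⊕b19⊕b20⊕b21⊕b22⊕b23⊕b24⊕b25⊕b26⊕b27⊕b28⊕b29⊕b30⊕b31 = 1⊕1⊕0⊕1⊕1⊕0⊕0⊕0⊕1⊕1⊕1⊕1⊕1⊕1⊕1⊕1 = 0
Syndrome (s16...s1) = 00000 → position 0 (no error).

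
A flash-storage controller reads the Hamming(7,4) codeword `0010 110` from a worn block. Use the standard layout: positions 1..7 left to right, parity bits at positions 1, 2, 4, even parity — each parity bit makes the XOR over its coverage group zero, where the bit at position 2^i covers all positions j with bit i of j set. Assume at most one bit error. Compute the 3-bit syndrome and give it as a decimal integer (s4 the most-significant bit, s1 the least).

s1: b1⊕b3⊕b5⊕b7 = 0⊕1⊕1⊕0 = 0
s2: b2⊕b3⊕b6⊕b7 = 0⊕1⊕1⊕0 = 0
s4: b4⊕b5⊕b6⊕b7 = 0⊕1⊕1⊕0 = 0
Syndrome (s4...s1) = 000 → position 0 (no error).

0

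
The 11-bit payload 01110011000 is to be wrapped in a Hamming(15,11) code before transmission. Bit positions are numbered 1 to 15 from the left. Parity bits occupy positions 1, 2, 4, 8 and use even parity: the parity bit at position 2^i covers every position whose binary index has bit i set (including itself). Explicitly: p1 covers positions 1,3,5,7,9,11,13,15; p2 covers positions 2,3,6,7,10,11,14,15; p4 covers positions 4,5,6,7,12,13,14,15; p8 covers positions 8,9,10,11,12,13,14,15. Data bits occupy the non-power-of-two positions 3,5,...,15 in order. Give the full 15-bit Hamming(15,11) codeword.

110011100011000

Place data bits at non-power-of-two positions: b3=0, b5=1, b6=1, b7=1, b9=0, b10=0, b11=1, b12=1, b13=0, b14=0, b15=0.
p1 = XOR of data positions {3,5,7,9,11,13,15} = 0⊕1⊕1⊕0⊕1⊕0⊕0 = 1
p2 = XOR of data positions {3,6,7,10,11,14,15} = 0⊕1⊕1⊕0⊕1⊕0⊕0 = 1
p4 = XOR of data positions {5,6,7,12,13,14,15} = 1⊕1⊕1⊕1⊕0⊕0⊕0 = 0
p8 = XOR of data positions {9,10,11,12,13,14,15} = 0⊕0⊕1⊕1⊕0⊕0⊕0 = 0
Codeword b1..b15 = 110011100011000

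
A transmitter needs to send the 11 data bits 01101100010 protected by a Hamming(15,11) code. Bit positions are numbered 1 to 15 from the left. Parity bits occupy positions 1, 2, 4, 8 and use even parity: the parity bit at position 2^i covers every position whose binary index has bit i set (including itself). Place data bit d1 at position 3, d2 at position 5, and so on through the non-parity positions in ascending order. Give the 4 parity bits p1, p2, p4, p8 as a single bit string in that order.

0111

Place data bits at non-power-of-two positions: b3=0, b5=1, b6=1, b7=0, b9=1, b10=1, b11=0, b12=0, b13=0, b14=1, b15=0.
p1 = XOR of data positions {3,5,7,9,11,13,15} = 0⊕1⊕0⊕1⊕0⊕0⊕0 = 0
p2 = XOR of data positions {3,6,7,10,11,14,15} = 0⊕1⊕0⊕1⊕0⊕1⊕0 = 1
p4 = XOR of data positions {5,6,7,12,13,14,15} = 1⊕1⊕0⊕0⊕0⊕1⊕0 = 1
p8 = XOR of data positions {9,10,11,12,13,14,15} = 1⊕1⊕0⊕0⊕0⊕1⊕0 = 1
Parity bits p1,p2,p4,p8 = 0111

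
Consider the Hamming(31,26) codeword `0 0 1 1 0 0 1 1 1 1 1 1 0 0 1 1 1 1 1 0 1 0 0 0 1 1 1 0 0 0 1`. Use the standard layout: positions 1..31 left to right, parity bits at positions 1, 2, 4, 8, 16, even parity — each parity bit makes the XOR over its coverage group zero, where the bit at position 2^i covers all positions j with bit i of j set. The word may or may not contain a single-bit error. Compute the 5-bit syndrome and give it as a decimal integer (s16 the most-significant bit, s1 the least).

17

s1: b1⊕b3⊕b5⊕b7⊕b9⊕b11⊕b13⊕b15⊕b17⊕b19⊕b21⊕b23⊕b25⊕b27⊕b29⊕b31 = 0⊕1⊕0⊕1⊕1⊕1⊕0⊕1⊕1⊕1⊕1⊕0⊕1⊕1⊕0⊕1 = 1
s2: b2⊕b3⊕b6⊕b7⊕b10⊕b11⊕b14⊕b15⊕b18⊕b19⊕b22⊕b23⊕b26⊕b27⊕b30⊕b31 = 0⊕1⊕0⊕1⊕1⊕1⊕0⊕1⊕1⊕1⊕0⊕0⊕1⊕1⊕0⊕1 = 0
s4: b4⊕b5⊕b6⊕b7⊕b12⊕b13⊕b14⊕b15⊕b20⊕b21⊕b22⊕b23⊕b28⊕b29⊕b30⊕b31 = 1⊕0⊕0⊕1⊕1⊕0⊕0⊕1⊕0⊕1⊕0⊕0⊕0⊕0⊕0⊕1 = 0
s8: b8⊕b9⊕b10⊕b11⊕b12⊕b13⊕b14⊕b15⊕b24⊕b25⊕b26⊕b27⊕b28⊕b29⊕b30⊕b31 = 1⊕1⊕1⊕1⊕1⊕0⊕0⊕1⊕0⊕1⊕1⊕1⊕0⊕0⊕0⊕1 = 0
s16: b16⊕b17⊕b18⊕b19⊕b20⊕b21⊕b22⊕b23⊕b24⊕b25⊕b26⊕b27⊕b28⊕b29⊕b30⊕b31 = 1⊕1⊕1⊕1⊕0⊕1⊕0⊕0⊕0⊕1⊕1⊕1⊕0⊕0⊕0⊕1 = 1
Syndrome (s16...s1) = 10001 → position 17.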